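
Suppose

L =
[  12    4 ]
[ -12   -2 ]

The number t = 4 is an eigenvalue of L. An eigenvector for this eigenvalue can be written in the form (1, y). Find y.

-2

We need (L - 4I)v = 0.
L - 4I = [[8, 4], [-12, -6]].
Row 1: (8)·1 + (4)·y = 0
Row 2: (-12)·1 + (-6)·y = 0
Solving gives y = -2.
Check: L·(1, -2) = (4, -8) = 4·(1, -2).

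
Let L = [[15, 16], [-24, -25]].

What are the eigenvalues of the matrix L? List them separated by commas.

det(L - λI) = (15 - λ)(-25 - λ) - (16)·(-24) = λ^2 + 10λ + 9.
This factors as (λ + 9)·(λ + 1) = 0.
Eigenvalues: -9, -1.

-9, -1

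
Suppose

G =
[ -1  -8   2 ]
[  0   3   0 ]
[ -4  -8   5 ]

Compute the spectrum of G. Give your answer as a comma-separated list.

1, 3, 3

The characteristic polynomial is p(r) = det(rI - G).
Expanding along the first row, p(r) = r^3 - 7r^2 + 15r - 9.
Since p(1) = 0, r = 1 is a root.
Dividing by (r - 1) leaves r^2 - 6r + 9.
The quadratic factor is (r - 3)^2.
Eigenvalues: 1, 3, 3.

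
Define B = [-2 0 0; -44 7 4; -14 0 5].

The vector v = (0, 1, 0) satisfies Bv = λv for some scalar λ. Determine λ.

Compute Bv: B·(0, 1, 0) = (0, 7, 0).
Since Bv = λv, compare component 2: 7 = λ·1, so λ = 7.

7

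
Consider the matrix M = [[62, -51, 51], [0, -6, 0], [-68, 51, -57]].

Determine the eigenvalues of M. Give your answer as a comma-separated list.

Set up det(λI - M) = 0.
Expanding the 3×3 determinant: p(λ) = λ^3 + λ^2 - 96λ - 396.
Rational-root test: λ = -6 gives p(-6) = 0.
Dividing by (λ + 6) leaves λ^2 - 5λ - 66.
The quadratic factors as (λ + 6)·(λ - 11).
Eigenvalues: -6, -6, 11.

-6, -6, 11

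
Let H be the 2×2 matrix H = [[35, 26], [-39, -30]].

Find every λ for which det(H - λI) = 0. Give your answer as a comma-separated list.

-4, 9

det(H - tI) = (35 - t)(-30 - t) - (26)·(-39) = t^2 - 5t - 36.
This factors as (t + 4)·(t - 9) = 0.
Eigenvalues: -4, 9.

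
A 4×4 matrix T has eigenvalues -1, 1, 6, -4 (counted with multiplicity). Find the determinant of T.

24

det(T) is the product of the eigenvalues: (-1) · (1) · (6) · (-4) = 24.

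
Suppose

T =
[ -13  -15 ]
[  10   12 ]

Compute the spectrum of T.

det(T - tI) = (-13 - t)(12 - t) - (-15)·(10) = t^2 + t - 6.
This factors as (t + 3)·(t - 2) = 0.
Eigenvalues: -3, 2.

-3, 2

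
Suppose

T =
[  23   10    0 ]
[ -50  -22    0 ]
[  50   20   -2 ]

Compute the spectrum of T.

-2, -2, 3

Set up det(lambda·I - T) = 0.
Expanding along the first row, p(lambda) = lambda^3 + lambda^2 - 8·lambda - 12.
Since p(3) = 0, lambda = 3 is a root.
Factor out (lambda - 3): p(lambda) = (lambda - 3)·(lambda^2 + 4·lambda + 4).
The quadratic factor is (lambda + 2)^2.
Eigenvalues: -2, -2, 3.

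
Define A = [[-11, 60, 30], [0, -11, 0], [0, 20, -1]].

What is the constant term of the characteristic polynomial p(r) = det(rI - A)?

121

p(0) = det(0·I − A) = det(−A) = (−1)^3·det(A).
det(A) = -121, so p(0) = 121.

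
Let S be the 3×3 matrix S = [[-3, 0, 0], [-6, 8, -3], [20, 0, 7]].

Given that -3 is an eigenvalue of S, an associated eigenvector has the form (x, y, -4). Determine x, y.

We need (S + 3I)v = 0.
S + 3I = [[0, 0, 0], [-6, 11, -3], [20, 0, 10]].
Row 1: (0)·x + (0)·y + (0)·-4 = 0
Row 2: (-6)·x + (11)·y + (-3)·-4 = 0
Row 3: (20)·x + (0)·y + (10)·-4 = 0
Solving gives x = 2, y = 0.
Check: S·(2, 0, -4) = (-6, 0, 12) = -3·(2, 0, -4).

2, 0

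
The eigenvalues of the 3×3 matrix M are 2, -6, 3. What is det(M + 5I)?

-56

If M has eigenvalues 2, -6, 3, then M + 5I has eigenvalues 7, -1, 8.
det(M + 5I) = (7) · (-1) · (8) = -56.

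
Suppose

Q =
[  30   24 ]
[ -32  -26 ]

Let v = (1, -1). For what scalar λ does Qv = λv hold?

Compute Qv: Q·(1, -1) = (6, -6).
Since Qv = λv, compare component 1: 6 = λ·1, so λ = 6.

6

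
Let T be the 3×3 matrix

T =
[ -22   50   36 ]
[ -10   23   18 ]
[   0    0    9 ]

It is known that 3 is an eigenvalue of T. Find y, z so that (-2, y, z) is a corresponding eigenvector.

We need (T - 3I)v = 0.
T - 3I = [[-25, 50, 36], [-10, 20, 18], [0, 0, 6]].
Row 1: (-25)·-2 + (50)·y + (36)·z = 0
Row 2: (-10)·-2 + (20)·y + (18)·z = 0
Row 3: (0)·-2 + (0)·y + (6)·z = 0
Solving gives y = -1, z = 0.
Check: T·(-2, -1, 0) = (-6, -3, 0) = 3·(-2, -1, 0).

-1, 0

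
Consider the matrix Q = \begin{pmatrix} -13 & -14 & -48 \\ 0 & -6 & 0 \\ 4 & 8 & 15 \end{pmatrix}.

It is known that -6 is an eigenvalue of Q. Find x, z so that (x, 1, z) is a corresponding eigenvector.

-2, 0

We need (Q + 6I)v = 0.
Q + 6I = [[-7, -14, -48], [0, 0, 0], [4, 8, 21]].
Row 1: (-7)·x + (-14)·1 + (-48)·z = 0
Row 2: (0)·x + (0)·1 + (0)·z = 0
Row 3: (4)·x + (8)·1 + (21)·z = 0
Solving gives x = -2, z = 0.
Check: Q·(-2, 1, 0) = (12, -6, 0) = -6·(-2, 1, 0).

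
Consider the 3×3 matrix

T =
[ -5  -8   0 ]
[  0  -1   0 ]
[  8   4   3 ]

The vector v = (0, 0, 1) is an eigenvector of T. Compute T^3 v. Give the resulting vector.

First find the eigenvalue: Tv = (0, 0, 3) = 3·(0, 0, 1), so λ = 3.
Then T^3 v = λ^3·v = 3^3·(0, 0, 1) = 27·(0, 0, 1) = (0, 0, 27).

(0, 0, 27)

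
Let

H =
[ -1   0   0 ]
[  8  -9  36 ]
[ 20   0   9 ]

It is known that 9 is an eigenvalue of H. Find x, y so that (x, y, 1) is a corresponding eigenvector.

We need (H - 9I)v = 0.
H - 9I = [[-10, 0, 0], [8, -18, 36], [20, 0, 0]].
Row 1: (-10)·x + (0)·y + (0)·1 = 0
Row 2: (8)·x + (-18)·y + (36)·1 = 0
Row 3: (20)·x + (0)·y + (0)·1 = 0
Solving gives x = 0, y = 2.
Check: H·(0, 2, 1) = (0, 18, 9) = 9·(0, 2, 1).

0, 2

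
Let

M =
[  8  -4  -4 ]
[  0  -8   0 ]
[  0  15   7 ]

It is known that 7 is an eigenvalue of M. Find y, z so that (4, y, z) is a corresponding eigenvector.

0, 1

We need (M - 7I)v = 0.
M - 7I = [[1, -4, -4], [0, -15, 0], [0, 15, 0]].
Row 1: (1)·4 + (-4)·y + (-4)·z = 0
Row 2: (0)·4 + (-15)·y + (0)·z = 0
Row 3: (0)·4 + (15)·y + (0)·z = 0
Solving gives y = 0, z = 1.
Check: M·(4, 0, 1) = (28, 0, 7) = 7·(4, 0, 1).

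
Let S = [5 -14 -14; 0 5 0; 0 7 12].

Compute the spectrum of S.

5, 5, 12

The characteristic polynomial is p(λ) = det(λI - S).
Expanding along the first row, p(λ) = λ^3 - 22λ^2 + 145λ - 300.
Try λ = 12: p(12) = 0, so 12 is a root.
Factor out (λ - 12): p(λ) = (λ - 12)·(λ^2 - 10λ + 25).
The quadratic factor is (λ - 5)^2.
Eigenvalues: 5, 5, 12.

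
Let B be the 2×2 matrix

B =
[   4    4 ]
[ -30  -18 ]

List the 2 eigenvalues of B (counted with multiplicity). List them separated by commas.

-8, -6

det(B - lambda·I) = (4 - lambda)(-18 - lambda) - (4)·(-30) = lambda^2 + 14·lambda + 48.
This factors as (lambda + 8)·(lambda + 6) = 0.
Eigenvalues: -8, -6.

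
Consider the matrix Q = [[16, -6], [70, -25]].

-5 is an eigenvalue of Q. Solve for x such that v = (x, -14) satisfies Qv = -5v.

-4

We need (Q + 5I)v = 0.
Q + 5I = [[21, -6], [70, -20]].
Row 1: (21)·x + (-6)·-14 = 0
Row 2: (70)·x + (-20)·-14 = 0
Solving gives x = -4.
Check: Q·(-4, -14) = (20, 70) = -5·(-4, -14).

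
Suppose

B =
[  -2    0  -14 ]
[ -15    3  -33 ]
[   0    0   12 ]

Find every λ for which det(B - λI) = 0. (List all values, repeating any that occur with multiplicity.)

Set up det(λI - B) = 0.
Cofactor expansion gives p(λ) = λ^3 - 13λ^2 + 6λ + 72.
Rational-root test: λ = 12 gives p(12) = 0.
Factor out (λ - 12): p(λ) = (λ - 12)·(λ^2 - λ - 6).
The quadratic factors as (λ + 2)·(λ - 3).
Eigenvalues: -2, 3, 12.

-2, 3, 12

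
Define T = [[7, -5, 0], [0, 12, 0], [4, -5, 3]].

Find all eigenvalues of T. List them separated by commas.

Compute the characteristic polynomial p(s) = det(sI - T).
Expanding along the first row, p(s) = s^3 - 22s^2 + 141s - 252.
Since p(7) = 0, s = 7 is a root.
Dividing by (s - 7) leaves s^2 - 15s + 36.
The quadratic factors as (s - 3)·(s - 12).
Eigenvalues: 3, 7, 12.

3, 7, 12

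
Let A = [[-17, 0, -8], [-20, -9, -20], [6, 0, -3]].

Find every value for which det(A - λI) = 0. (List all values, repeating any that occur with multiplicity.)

-11, -9, -9

Set up det(μI - A) = 0.
Expanding along the first row, p(μ) = μ^3 + 29μ^2 + 279μ + 891.
Try μ = -11: p(-11) = 0, so -11 is a root.
Factor out (μ + 11): p(μ) = (μ + 11)·(μ^2 + 18μ + 81).
The quadratic factor is (μ + 9)^2.
Eigenvalues: -11, -9, -9.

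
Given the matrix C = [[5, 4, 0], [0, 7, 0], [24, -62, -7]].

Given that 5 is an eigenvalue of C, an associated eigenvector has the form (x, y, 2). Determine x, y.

1, 0

We need (C - 5I)v = 0.
C - 5I = [[0, 4, 0], [0, 2, 0], [24, -62, -12]].
Row 1: (0)·x + (4)·y + (0)·2 = 0
Row 2: (0)·x + (2)·y + (0)·2 = 0
Row 3: (24)·x + (-62)·y + (-12)·2 = 0
Solving gives x = 1, y = 0.
Check: C·(1, 0, 2) = (5, 0, 10) = 5·(1, 0, 2).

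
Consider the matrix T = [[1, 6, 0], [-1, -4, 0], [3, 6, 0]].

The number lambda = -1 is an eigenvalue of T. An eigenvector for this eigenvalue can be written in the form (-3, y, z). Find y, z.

We need (T + 1I)v = 0.
T + 1I = [[2, 6, 0], [-1, -3, 0], [3, 6, 1]].
Row 1: (2)·-3 + (6)·y + (0)·z = 0
Row 2: (-1)·-3 + (-3)·y + (0)·z = 0
Row 3: (3)·-3 + (6)·y + (1)·z = 0
Solving gives y = 1, z = 3.
Check: T·(-3, 1, 3) = (3, -1, -3) = -1·(-3, 1, 3).

1, 3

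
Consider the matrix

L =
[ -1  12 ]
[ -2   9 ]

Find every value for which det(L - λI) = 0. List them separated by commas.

det(L - λI) = (-1 - λ)(9 - λ) - (12)·(-2) = λ^2 - 8λ + 15.
This factors as (λ - 3)·(λ - 5) = 0.
Eigenvalues: 3, 5.

3, 5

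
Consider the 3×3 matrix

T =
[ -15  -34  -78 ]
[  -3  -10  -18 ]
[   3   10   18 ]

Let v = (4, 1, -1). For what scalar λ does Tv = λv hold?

Compute Tv: T·(4, 1, -1) = (-16, -4, 4).
Since Tv = λv, compare component 1: -16 = λ·4, so λ = -4.

-4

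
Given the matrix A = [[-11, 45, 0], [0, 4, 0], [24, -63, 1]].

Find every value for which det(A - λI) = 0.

The characteristic polynomial is p(r) = det(rI - A).
Cofactor expansion gives p(r) = r^3 + 6r^2 - 51r + 44.
Try r = 1: p(1) = 0, so 1 is a root.
Dividing by (r - 1) leaves r^2 + 7r - 44.
The quadratic factors as (r + 11)·(r - 4).
Eigenvalues: -11, 1, 4.

-11, 1, 4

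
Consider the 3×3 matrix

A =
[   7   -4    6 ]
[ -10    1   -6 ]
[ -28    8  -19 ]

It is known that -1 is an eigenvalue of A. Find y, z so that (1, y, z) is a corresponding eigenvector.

-1, -2

We need (A + 1I)v = 0.
A + 1I = [[8, -4, 6], [-10, 2, -6], [-28, 8, -18]].
Row 1: (8)·1 + (-4)·y + (6)·z = 0
Row 2: (-10)·1 + (2)·y + (-6)·z = 0
Row 3: (-28)·1 + (8)·y + (-18)·z = 0
Solving gives y = -1, z = -2.
Check: A·(1, -1, -2) = (-1, 1, 2) = -1·(1, -1, -2).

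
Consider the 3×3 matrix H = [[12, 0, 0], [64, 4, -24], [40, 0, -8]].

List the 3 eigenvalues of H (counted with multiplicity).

-8, 4, 12

The characteristic polynomial is p(λ) = det(λI - H).
Cofactor expansion gives p(λ) = λ^3 - 8λ^2 - 80λ + 384.
Try λ = 4: p(4) = 0, so 4 is a root.
Factor out (λ - 4): p(λ) = (λ - 4)·(λ^2 - 4λ - 96).
The quadratic factors as (λ + 8)·(λ - 12).
Eigenvalues: -8, 4, 12.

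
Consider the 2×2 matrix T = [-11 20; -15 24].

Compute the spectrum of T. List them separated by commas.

4, 9

det(T - lambda·I) = (-11 - lambda)(24 - lambda) - (20)·(-15) = lambda^2 - 13·lambda + 36.
This factors as (lambda - 4)·(lambda - 9) = 0.
Eigenvalues: 4, 9.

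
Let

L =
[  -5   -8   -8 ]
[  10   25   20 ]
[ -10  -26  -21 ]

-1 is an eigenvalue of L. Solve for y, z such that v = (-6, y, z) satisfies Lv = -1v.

We need (L + 1I)v = 0.
L + 1I = [[-4, -8, -8], [10, 26, 20], [-10, -26, -20]].
Row 1: (-4)·-6 + (-8)·y + (-8)·z = 0
Row 2: (10)·-6 + (26)·y + (20)·z = 0
Row 3: (-10)·-6 + (-26)·y + (-20)·z = 0
Solving gives y = 0, z = 3.
Check: L·(-6, 0, 3) = (6, 0, -3) = -1·(-6, 0, 3).

0, 3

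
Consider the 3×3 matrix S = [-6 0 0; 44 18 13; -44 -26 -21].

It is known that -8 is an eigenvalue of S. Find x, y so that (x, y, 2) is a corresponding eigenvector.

We need (S + 8I)v = 0.
S + 8I = [[2, 0, 0], [44, 26, 13], [-44, -26, -13]].
Row 1: (2)·x + (0)·y + (0)·2 = 0
Row 2: (44)·x + (26)·y + (13)·2 = 0
Row 3: (-44)·x + (-26)·y + (-13)·2 = 0
Solving gives x = 0, y = -1.
Check: S·(0, -1, 2) = (0, 8, -16) = -8·(0, -1, 2).

0, -1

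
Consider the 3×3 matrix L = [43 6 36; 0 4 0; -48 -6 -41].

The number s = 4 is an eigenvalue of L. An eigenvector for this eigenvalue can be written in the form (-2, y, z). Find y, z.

We need (L - 4I)v = 0.
L - 4I = [[39, 6, 36], [0, 0, 0], [-48, -6, -45]].
Row 1: (39)·-2 + (6)·y + (36)·z = 0
Row 2: (0)·-2 + (0)·y + (0)·z = 0
Row 3: (-48)·-2 + (-6)·y + (-45)·z = 0
Solving gives y = 1, z = 2.
Check: L·(-2, 1, 2) = (-8, 4, 8) = 4·(-2, 1, 2).

1, 2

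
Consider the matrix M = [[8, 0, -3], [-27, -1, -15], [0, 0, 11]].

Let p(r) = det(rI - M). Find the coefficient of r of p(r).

p(r) = r^3 - 18r^2 + 69r + 88.
The coefficient of r is 69.

69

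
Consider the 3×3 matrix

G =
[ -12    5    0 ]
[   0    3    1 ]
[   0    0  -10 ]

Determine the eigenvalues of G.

G is upper triangular, so its eigenvalues are the diagonal entries.
Diagonal: -12, 3, -10.

-12, -10, 3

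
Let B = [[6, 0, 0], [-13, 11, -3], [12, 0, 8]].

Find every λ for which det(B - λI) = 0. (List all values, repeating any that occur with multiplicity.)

The characteristic polynomial is p(t) = det(tI - B).
Cofactor expansion gives p(t) = t^3 - 25t^2 + 202t - 528.
Try t = 8: p(8) = 0, so 8 is a root.
Dividing by (t - 8) leaves t^2 - 17t + 66.
The quadratic factors as (t - 6)·(t - 11).
Eigenvalues: 6, 8, 11.

6, 8, 11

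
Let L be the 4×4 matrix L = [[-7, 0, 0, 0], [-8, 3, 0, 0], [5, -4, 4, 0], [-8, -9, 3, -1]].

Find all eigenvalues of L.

L is lower triangular, so its eigenvalues are the diagonal entries.
Diagonal: -7, 3, 4, -1.

-7, -1, 3, 4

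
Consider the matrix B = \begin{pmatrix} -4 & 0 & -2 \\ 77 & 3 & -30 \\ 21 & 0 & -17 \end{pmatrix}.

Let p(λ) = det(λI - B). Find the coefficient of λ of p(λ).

47

p(λ) = λ^3 + 18λ^2 + 47λ - 330.
The coefficient of λ is 47.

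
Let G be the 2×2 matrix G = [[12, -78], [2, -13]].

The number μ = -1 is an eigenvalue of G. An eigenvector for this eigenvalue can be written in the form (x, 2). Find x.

12

We need (G + 1I)v = 0.
G + 1I = [[13, -78], [2, -12]].
Row 1: (13)·x + (-78)·2 = 0
Row 2: (2)·x + (-12)·2 = 0
Solving gives x = 12.
Check: G·(12, 2) = (-12, -2) = -1·(12, 2).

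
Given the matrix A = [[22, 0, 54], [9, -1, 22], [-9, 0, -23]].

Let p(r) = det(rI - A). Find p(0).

-20

p(0) = det(0·I − A) = det(−A) = (−1)^3·det(A).
det(A) = 20, so p(0) = -20.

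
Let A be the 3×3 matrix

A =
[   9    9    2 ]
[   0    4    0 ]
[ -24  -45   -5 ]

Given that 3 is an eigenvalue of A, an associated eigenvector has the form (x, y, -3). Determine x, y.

We need (A - 3I)v = 0.
A - 3I = [[6, 9, 2], [0, 1, 0], [-24, -45, -8]].
Row 1: (6)·x + (9)·y + (2)·-3 = 0
Row 2: (0)·x + (1)·y + (0)·-3 = 0
Row 3: (-24)·x + (-45)·y + (-8)·-3 = 0
Solving gives x = 1, y = 0.
Check: A·(1, 0, -3) = (3, 0, -9) = 3·(1, 0, -3).

1, 0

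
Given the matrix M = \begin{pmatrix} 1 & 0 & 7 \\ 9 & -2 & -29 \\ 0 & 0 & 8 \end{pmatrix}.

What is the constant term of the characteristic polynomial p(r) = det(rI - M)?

16

p(0) = det(0·I − M) = det(−M) = (−1)^3·det(M).
det(M) = -16, so p(0) = 16.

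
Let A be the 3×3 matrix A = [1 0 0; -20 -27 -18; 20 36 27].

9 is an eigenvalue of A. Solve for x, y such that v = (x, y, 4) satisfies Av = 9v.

0, -2

We need (A - 9I)v = 0.
A - 9I = [[-8, 0, 0], [-20, -36, -18], [20, 36, 18]].
Row 1: (-8)·x + (0)·y + (0)·4 = 0
Row 2: (-20)·x + (-36)·y + (-18)·4 = 0
Row 3: (20)·x + (36)·y + (18)·4 = 0
Solving gives x = 0, y = -2.
Check: A·(0, -2, 4) = (0, -18, 36) = 9·(0, -2, 4).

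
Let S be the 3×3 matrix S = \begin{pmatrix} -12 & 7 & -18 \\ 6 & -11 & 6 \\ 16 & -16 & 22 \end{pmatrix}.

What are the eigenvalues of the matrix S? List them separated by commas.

-5, -2, 6

Set up det(lambda·I - S) = 0.
Expanding along the first row, p(lambda) = lambda^3 + lambda^2 - 32·lambda - 60.
Try lambda = -5: p(-5) = 0, so -5 is a root.
Dividing by (lambda + 5) leaves lambda^2 - 4·lambda - 12.
The quadratic factors as (lambda + 2)·(lambda - 6).
Eigenvalues: -5, -2, 6.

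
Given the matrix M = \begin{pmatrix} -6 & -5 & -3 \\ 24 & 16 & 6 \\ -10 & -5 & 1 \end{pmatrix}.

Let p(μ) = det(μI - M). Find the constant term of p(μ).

-24

p(μ) = μ^3 - 11μ^2 + 34μ - 24.
The constant term is -24.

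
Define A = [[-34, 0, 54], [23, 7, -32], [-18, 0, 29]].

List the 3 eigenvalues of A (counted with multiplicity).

-7, 2, 7

The characteristic polynomial is p(lambda) = det(lambda·I - A).
Cofactor expansion gives p(lambda) = lambda^3 - 2·lambda^2 - 49·lambda + 98.
Try lambda = -7: p(-7) = 0, so -7 is a root.
Dividing by (lambda + 7) leaves lambda^2 - 9·lambda + 14.
The quadratic factors as (lambda - 2)·(lambda - 7).
Eigenvalues: -7, 2, 7.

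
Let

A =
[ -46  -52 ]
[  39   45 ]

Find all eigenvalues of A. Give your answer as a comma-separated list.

det(A - rI) = (-46 - r)(45 - r) - (-52)·(39) = r^2 + r - 42.
This factors as (r + 7)·(r - 6) = 0.
Eigenvalues: -7, 6.

-7, 6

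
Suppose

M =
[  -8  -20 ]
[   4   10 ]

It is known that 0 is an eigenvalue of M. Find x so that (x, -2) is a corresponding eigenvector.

We need (M)v = 0.
M = [[-8, -20], [4, 10]].
Row 1: (-8)·x + (-20)·-2 = 0
Row 2: (4)·x + (10)·-2 = 0
Solving gives x = 5.
Check: M·(5, -2) = (0, 0) = 0·(5, -2).

5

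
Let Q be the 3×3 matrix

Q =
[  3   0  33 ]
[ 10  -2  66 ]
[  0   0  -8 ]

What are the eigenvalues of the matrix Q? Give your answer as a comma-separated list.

The characteristic polynomial is p(λ) = det(λI - Q).
Expanding the 3×3 determinant: p(λ) = λ^3 + 7λ^2 - 14λ - 48.
Try λ = 3: p(3) = 0, so 3 is a root.
Factor out (λ - 3): p(λ) = (λ - 3)·(λ^2 + 10λ + 16).
The quadratic factors as (λ + 8)·(λ + 2).
Eigenvalues: -8, -2, 3.

-8, -2, 3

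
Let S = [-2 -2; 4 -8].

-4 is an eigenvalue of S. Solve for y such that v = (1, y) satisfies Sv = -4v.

We need (S + 4I)v = 0.
S + 4I = [[2, -2], [4, -4]].
Row 1: (2)·1 + (-2)·y = 0
Row 2: (4)·1 + (-4)·y = 0
Solving gives y = 1.
Check: S·(1, 1) = (-4, -4) = -4·(1, 1).

1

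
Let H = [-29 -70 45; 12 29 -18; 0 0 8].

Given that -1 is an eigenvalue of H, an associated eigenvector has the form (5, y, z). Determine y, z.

-2, 0

We need (H + 1I)v = 0.
H + 1I = [[-28, -70, 45], [12, 30, -18], [0, 0, 9]].
Row 1: (-28)·5 + (-70)·y + (45)·z = 0
Row 2: (12)·5 + (30)·y + (-18)·z = 0
Row 3: (0)·5 + (0)·y + (9)·z = 0
Solving gives y = -2, z = 0.
Check: H·(5, -2, 0) = (-5, 2, 0) = -1·(5, -2, 0).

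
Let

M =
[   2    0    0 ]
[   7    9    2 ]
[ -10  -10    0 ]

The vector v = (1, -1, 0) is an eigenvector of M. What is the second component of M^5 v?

First find the eigenvalue: Mv = (2, -2, 0) = 2·(1, -1, 0), so λ = 2.
Then M^5 v = λ^5·v = 2^5·(1, -1, 0) = 32·(1, -1, 0) = (32, -32, 0).

-32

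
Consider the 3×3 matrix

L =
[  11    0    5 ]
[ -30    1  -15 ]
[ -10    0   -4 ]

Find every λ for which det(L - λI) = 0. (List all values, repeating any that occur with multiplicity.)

Compute the characteristic polynomial p(r) = det(rI - L).
Expanding the 3×3 determinant: p(r) = r^3 - 8r^2 + 13r - 6.
Rational-root test: r = 1 gives p(1) = 0.
Dividing by (r - 1) leaves r^2 - 7r + 6.
The quadratic factors as (r - 1)·(r - 6).
Eigenvalues: 1, 1, 6.

1, 1, 6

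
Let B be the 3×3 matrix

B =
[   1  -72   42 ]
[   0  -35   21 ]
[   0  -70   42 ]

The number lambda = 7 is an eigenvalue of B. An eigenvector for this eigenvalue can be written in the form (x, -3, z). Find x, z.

We need (B - 7I)v = 0.
B - 7I = [[-6, -72, 42], [0, -42, 21], [0, -70, 35]].
Row 1: (-6)·x + (-72)·-3 + (42)·z = 0
Row 2: (0)·x + (-42)·-3 + (21)·z = 0
Row 3: (0)·x + (-70)·-3 + (35)·z = 0
Solving gives x = -6, z = -6.
Check: B·(-6, -3, -6) = (-42, -21, -42) = 7·(-6, -3, -6).

-6, -6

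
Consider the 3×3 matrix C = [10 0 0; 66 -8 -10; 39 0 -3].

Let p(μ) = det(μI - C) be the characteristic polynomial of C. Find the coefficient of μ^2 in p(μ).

1

The coefficient of μ^2 of det(μI - C) is −trace(C).
trace(C) = (10) + (-8) + (-3) = -1, so the coefficient is 1.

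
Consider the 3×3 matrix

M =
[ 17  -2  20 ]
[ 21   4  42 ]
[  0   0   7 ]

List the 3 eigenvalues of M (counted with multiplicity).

Set up det(tI - M) = 0.
Expanding along the first row, p(t) = t^3 - 28t^2 + 257t - 770.
Try t = 7: p(7) = 0, so 7 is a root.
Dividing by (t - 7) leaves t^2 - 21t + 110.
The quadratic factors as (t - 10)·(t - 11).
Eigenvalues: 7, 10, 11.

7, 10, 11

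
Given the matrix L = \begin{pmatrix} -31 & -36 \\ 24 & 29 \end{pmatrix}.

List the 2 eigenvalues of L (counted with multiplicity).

det(L - λI) = (-31 - λ)(29 - λ) - (-36)·(24) = λ^2 + 2λ - 35.
This factors as (λ + 7)·(λ - 5) = 0.
Eigenvalues: -7, 5.

-7, 5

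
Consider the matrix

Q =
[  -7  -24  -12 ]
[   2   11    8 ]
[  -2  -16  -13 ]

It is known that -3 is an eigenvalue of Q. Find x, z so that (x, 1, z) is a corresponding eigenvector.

-3, -1

We need (Q + 3I)v = 0.
Q + 3I = [[-4, -24, -12], [2, 14, 8], [-2, -16, -10]].
Row 1: (-4)·x + (-24)·1 + (-12)·z = 0
Row 2: (2)·x + (14)·1 + (8)·z = 0
Row 3: (-2)·x + (-16)·1 + (-10)·z = 0
Solving gives x = -3, z = -1.
Check: Q·(-3, 1, -1) = (9, -3, 3) = -3·(-3, 1, -1).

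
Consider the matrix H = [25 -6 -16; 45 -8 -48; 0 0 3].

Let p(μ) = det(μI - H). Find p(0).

p(0) = det(0·I − H) = det(−H) = (−1)^3·det(H).
det(H) = 210, so p(0) = -210.

-210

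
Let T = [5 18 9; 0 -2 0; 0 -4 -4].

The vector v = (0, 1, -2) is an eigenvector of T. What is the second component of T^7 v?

-128

First find the eigenvalue: Tv = (0, -2, 4) = -2·(0, 1, -2), so λ = -2.
Then T^7 v = λ^7·v = (-2)^7·(0, 1, -2) = -128·(0, 1, -2) = (0, -128, 256).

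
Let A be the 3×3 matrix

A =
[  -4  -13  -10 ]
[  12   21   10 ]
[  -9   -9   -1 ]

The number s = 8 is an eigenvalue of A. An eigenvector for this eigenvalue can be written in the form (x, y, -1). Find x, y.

3, -2

We need (A - 8I)v = 0.
A - 8I = [[-12, -13, -10], [12, 13, 10], [-9, -9, -9]].
Row 1: (-12)·x + (-13)·y + (-10)·-1 = 0
Row 2: (12)·x + (13)·y + (10)·-1 = 0
Row 3: (-9)·x + (-9)·y + (-9)·-1 = 0
Solving gives x = 3, y = -2.
Check: A·(3, -2, -1) = (24, -16, -8) = 8·(3, -2, -1).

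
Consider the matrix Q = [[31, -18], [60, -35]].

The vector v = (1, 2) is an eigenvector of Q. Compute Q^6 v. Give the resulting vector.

First find the eigenvalue: Qv = (-5, -10) = -5·(1, 2), so λ = -5.
Then Q^6 v = λ^6·v = (-5)^6·(1, 2) = 15625·(1, 2) = (15625, 31250).

(15625, 31250)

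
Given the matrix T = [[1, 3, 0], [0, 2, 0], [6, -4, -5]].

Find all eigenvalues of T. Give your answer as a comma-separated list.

Set up det(λI - T) = 0.
Cofactor expansion gives p(λ) = λ^3 + 2λ^2 - 13λ + 10.
Try λ = 2: p(2) = 0, so 2 is a root.
Factor out (λ - 2): p(λ) = (λ - 2)·(λ^2 + 4λ - 5).
The quadratic factors as (λ + 5)·(λ - 1).
Eigenvalues: -5, 1, 2.

-5, 1, 2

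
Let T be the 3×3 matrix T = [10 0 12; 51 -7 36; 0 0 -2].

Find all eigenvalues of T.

Set up det(tI - T) = 0.
Expanding along the first row, p(t) = t^3 - t^2 - 76t - 140.
Try t = -2: p(-2) = 0, so -2 is a root.
Dividing by (t + 2) leaves t^2 - 3t - 70.
The quadratic factors as (t + 7)·(t - 10).
Eigenvalues: -7, -2, 10.

-7, -2, 10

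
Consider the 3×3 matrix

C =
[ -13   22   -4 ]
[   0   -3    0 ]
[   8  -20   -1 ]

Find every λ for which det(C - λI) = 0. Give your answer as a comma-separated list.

Compute the characteristic polynomial p(λ) = det(λI - C).
Expanding along the first row, p(λ) = λ^3 + 17λ^2 + 87λ + 135.
Rational-root test: λ = -9 gives p(-9) = 0.
Factor out (λ + 9): p(λ) = (λ + 9)·(λ^2 + 8λ + 15).
The quadratic factors as (λ + 5)·(λ + 3).
Eigenvalues: -9, -5, -3.

-9, -5, -3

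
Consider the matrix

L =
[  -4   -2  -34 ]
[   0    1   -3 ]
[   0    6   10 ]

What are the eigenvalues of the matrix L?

Compute the characteristic polynomial p(s) = det(sI - L).
Expanding along the first row, p(s) = s^3 - 7s^2 - 16s + 112.
Rational-root test: s = -4 gives p(-4) = 0.
Factor out (s + 4): p(s) = (s + 4)·(s^2 - 11s + 28).
The quadratic factors as (s - 4)·(s - 7).
Eigenvalues: -4, 4, 7.

-4, 4, 7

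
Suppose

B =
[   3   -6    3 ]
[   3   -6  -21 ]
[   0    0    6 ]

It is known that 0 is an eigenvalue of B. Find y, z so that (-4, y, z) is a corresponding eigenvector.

We need (B)v = 0.
B = [[3, -6, 3], [3, -6, -21], [0, 0, 6]].
Row 1: (3)·-4 + (-6)·y + (3)·z = 0
Row 2: (3)·-4 + (-6)·y + (-21)·z = 0
Row 3: (0)·-4 + (0)·y + (6)·z = 0
Solving gives y = -2, z = 0.
Check: B·(-4, -2, 0) = (0, 0, 0) = 0·(-4, -2, 0).

-2, 0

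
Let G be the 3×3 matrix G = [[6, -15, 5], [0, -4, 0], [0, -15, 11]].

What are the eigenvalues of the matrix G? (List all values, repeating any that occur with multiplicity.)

-4, 6, 11

The characteristic polynomial is p(μ) = det(μI - G).
Expanding the 3×3 determinant: p(μ) = μ^3 - 13μ^2 - 2μ + 264.
Since p(6) = 0, μ = 6 is a root.
Factor out (μ - 6): p(μ) = (μ - 6)·(μ^2 - 7μ - 44).
The quadratic factors as (μ + 4)·(μ - 11).
Eigenvalues: -4, 6, 11.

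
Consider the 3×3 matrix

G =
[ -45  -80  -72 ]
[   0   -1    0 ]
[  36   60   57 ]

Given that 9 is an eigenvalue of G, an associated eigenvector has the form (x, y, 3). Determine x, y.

-4, 0

We need (G - 9I)v = 0.
G - 9I = [[-54, -80, -72], [0, -10, 0], [36, 60, 48]].
Row 1: (-54)·x + (-80)·y + (-72)·3 = 0
Row 2: (0)·x + (-10)·y + (0)·3 = 0
Row 3: (36)·x + (60)·y + (48)·3 = 0
Solving gives x = -4, y = 0.
Check: G·(-4, 0, 3) = (-36, 0, 27) = 9·(-4, 0, 3).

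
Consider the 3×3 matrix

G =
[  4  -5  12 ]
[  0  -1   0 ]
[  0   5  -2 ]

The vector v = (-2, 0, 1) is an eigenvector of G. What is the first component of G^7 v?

First find the eigenvalue: Gv = (4, 0, -2) = -2·(-2, 0, 1), so λ = -2.
Then G^7 v = λ^7·v = (-2)^7·(-2, 0, 1) = -128·(-2, 0, 1) = (256, 0, -128).

256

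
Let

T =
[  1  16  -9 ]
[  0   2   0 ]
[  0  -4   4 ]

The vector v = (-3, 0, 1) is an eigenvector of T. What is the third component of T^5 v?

1024

First find the eigenvalue: Tv = (-12, 0, 4) = 4·(-3, 0, 1), so λ = 4.
Then T^5 v = λ^5·v = 4^5·(-3, 0, 1) = 1024·(-3, 0, 1) = (-3072, 0, 1024).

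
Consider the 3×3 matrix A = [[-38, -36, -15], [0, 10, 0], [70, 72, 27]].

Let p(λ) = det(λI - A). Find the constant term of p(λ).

p(λ) = λ^3 + λ^2 - 86λ - 240.
The constant term is -240.

-240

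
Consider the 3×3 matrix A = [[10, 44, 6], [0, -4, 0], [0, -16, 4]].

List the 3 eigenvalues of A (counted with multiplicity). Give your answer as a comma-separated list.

The characteristic polynomial is p(μ) = det(μI - A).
Cofactor expansion gives p(μ) = μ^3 - 10μ^2 - 16μ + 160.
Since p(-4) = 0, μ = -4 is a root.
Dividing by (μ + 4) leaves μ^2 - 14μ + 40.
The quadratic factors as (μ - 4)·(μ - 10).
Eigenvalues: -4, 4, 10.

-4, 4, 10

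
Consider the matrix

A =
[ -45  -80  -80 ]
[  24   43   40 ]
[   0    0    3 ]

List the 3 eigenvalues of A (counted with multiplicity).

Compute the characteristic polynomial p(t) = det(tI - A).
Cofactor expansion gives p(t) = t^3 - t^2 - 21t + 45.
Rational-root test: t = 3 gives p(3) = 0.
Dividing by (t - 3) leaves t^2 + 2t - 15.
The quadratic factors as (t + 5)·(t - 3).
Eigenvalues: -5, 3, 3.

-5, 3, 3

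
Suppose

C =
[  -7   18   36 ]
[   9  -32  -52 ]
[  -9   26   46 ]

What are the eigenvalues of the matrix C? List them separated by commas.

The characteristic polynomial is p(μ) = det(μI - C).
Expanding the 3×3 determinant: p(μ) = μ^3 - 7μ^2 - 56μ + 132.
Since p(2) = 0, μ = 2 is a root.
Dividing by (μ - 2) leaves μ^2 - 5μ - 66.
The quadratic factors as (μ + 6)·(μ - 11).
Eigenvalues: -6, 2, 11.

-6, 2, 11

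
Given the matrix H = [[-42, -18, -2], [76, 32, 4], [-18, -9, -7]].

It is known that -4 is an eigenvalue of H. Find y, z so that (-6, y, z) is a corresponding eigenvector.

13, -3

We need (H + 4I)v = 0.
H + 4I = [[-38, -18, -2], [76, 36, 4], [-18, -9, -3]].
Row 1: (-38)·-6 + (-18)·y + (-2)·z = 0
Row 2: (76)·-6 + (36)·y + (4)·z = 0
Row 3: (-18)·-6 + (-9)·y + (-3)·z = 0
Solving gives y = 13, z = -3.
Check: H·(-6, 13, -3) = (24, -52, 12) = -4·(-6, 13, -3).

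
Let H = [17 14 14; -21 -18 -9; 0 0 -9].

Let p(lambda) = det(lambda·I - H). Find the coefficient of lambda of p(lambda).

p(lambda) = lambda^3 + 10·lambda^2 - 3·lambda - 108.
The coefficient of lambda is -3.

-3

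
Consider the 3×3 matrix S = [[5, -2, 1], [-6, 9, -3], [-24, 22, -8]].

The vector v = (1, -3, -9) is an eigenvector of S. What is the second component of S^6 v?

First find the eigenvalue: Sv = (2, -6, -18) = 2·(1, -3, -9), so λ = 2.
Then S^6 v = λ^6·v = 2^6·(1, -3, -9) = 64·(1, -3, -9) = (64, -192, -576).

-192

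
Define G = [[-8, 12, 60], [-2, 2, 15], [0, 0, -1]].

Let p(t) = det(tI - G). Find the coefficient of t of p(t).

p(t) = t^3 + 7t^2 + 14t + 8.
The coefficient of t is 14.

14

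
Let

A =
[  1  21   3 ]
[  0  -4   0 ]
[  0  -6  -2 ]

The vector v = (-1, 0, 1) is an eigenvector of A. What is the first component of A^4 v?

First find the eigenvalue: Av = (2, 0, -2) = -2·(-1, 0, 1), so λ = -2.
Then A^4 v = λ^4·v = (-2)^4·(-1, 0, 1) = 16·(-1, 0, 1) = (-16, 0, 16).

-16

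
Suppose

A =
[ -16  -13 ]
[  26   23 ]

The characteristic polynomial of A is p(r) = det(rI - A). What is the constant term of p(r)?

p(r) = r^2 - 7r - 30.
The constant term is -30.

-30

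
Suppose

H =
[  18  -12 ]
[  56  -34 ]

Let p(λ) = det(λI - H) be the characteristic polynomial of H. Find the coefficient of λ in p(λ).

The coefficient of λ of det(λI - H) is −trace(H).
trace(H) = (18) + (-34) = -16, so the coefficient is 16.

16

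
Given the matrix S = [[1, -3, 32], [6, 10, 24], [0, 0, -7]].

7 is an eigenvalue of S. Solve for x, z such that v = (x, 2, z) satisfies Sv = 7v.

We need (S - 7I)v = 0.
S - 7I = [[-6, -3, 32], [6, 3, 24], [0, 0, -14]].
Row 1: (-6)·x + (-3)·2 + (32)·z = 0
Row 2: (6)·x + (3)·2 + (24)·z = 0
Row 3: (0)·x + (0)·2 + (-14)·z = 0
Solving gives x = -1, z = 0.
Check: S·(-1, 2, 0) = (-7, 14, 0) = 7·(-1, 2, 0).

-1, 0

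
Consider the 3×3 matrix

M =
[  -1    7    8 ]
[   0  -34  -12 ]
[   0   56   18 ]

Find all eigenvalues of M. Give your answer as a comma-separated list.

-10, -6, -1

The characteristic polynomial is p(λ) = det(λI - M).
Cofactor expansion gives p(λ) = λ^3 + 17λ^2 + 76λ + 60.
Try λ = -1: p(-1) = 0, so -1 is a root.
Dividing by (λ + 1) leaves λ^2 + 16λ + 60.
The quadratic factors as (λ + 10)·(λ + 6).
Eigenvalues: -10, -6, -1.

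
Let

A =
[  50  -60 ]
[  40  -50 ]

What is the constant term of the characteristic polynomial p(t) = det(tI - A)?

p(0) = det(0·I − A) = det(−A) = (−1)^2·det(A).
det(A) = -100, so p(0) = -100.

-100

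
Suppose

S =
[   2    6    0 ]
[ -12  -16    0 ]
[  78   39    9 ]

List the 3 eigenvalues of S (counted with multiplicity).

The characteristic polynomial is p(lambda) = det(lambda·I - S).
Cofactor expansion gives p(lambda) = lambda^3 + 5·lambda^2 - 86·lambda - 360.
Rational-root test: lambda = -4 gives p(-4) = 0.
Dividing by (lambda + 4) leaves lambda^2 + lambda - 90.
The quadratic factors as (lambda + 10)·(lambda - 9).
Eigenvalues: -10, -4, 9.

-10, -4, 9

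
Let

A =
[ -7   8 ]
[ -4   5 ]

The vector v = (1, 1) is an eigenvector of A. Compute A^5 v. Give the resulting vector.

First find the eigenvalue: Av = (1, 1) = 1·(1, 1), so λ = 1.
Then A^5 v = λ^5·v = 1^5·(1, 1) = 1·(1, 1) = (1, 1).

(1, 1)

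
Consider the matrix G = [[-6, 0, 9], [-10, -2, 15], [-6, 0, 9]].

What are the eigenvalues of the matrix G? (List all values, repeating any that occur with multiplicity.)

The characteristic polynomial is p(r) = det(rI - G).
Cofactor expansion gives p(r) = r^3 - r^2 - 6r.
Try r = 0: p(0) = 0, so 0 is a root.
Factor out r: p(r) = r·(r^2 - r - 6).
The quadratic factors as (r + 2)·(r - 3).
Eigenvalues: -2, 0, 3.

-2, 0, 3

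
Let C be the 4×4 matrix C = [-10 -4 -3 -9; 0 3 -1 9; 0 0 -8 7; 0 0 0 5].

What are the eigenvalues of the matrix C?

C is upper triangular, so its eigenvalues are the diagonal entries.
Diagonal: -10, 3, -8, 5.

-10, -8, 3, 5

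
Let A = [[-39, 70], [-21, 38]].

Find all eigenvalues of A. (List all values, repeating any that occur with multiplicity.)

det(A - sI) = (-39 - s)(38 - s) - (70)·(-21) = s^2 + s - 12.
This factors as (s + 4)·(s - 3) = 0.
Eigenvalues: -4, 3.

-4, 3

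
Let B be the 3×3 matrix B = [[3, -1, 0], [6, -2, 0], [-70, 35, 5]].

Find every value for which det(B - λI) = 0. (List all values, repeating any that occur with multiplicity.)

The characteristic polynomial is p(λ) = det(λI - B).
Expanding along the first row, p(λ) = λ^3 - 6λ^2 + 5λ.
Rational-root test: λ = 0 gives p(0) = 0.
Factor out λ: p(λ) = λ·(λ^2 - 6λ + 5).
The quadratic factors as (λ - 1)·(λ - 5).
Eigenvalues: 0, 1, 5.

0, 1, 5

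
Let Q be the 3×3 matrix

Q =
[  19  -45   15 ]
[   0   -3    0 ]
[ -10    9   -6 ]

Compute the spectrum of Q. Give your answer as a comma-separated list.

The characteristic polynomial is p(μ) = det(μI - Q).
Expanding along the first row, p(μ) = μ^3 - 10μ^2 - 3μ + 108.
Since p(4) = 0, μ = 4 is a root.
Dividing by (μ - 4) leaves μ^2 - 6μ - 27.
The quadratic factors as (μ + 3)·(μ - 9).
Eigenvalues: -3, 4, 9.

-3, 4, 9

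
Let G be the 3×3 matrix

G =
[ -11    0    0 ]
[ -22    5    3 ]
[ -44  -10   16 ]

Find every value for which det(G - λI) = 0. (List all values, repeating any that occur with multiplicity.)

The characteristic polynomial is p(r) = det(rI - G).
Cofactor expansion gives p(r) = r^3 - 10r^2 - 121r + 1210.
Try r = 11: p(11) = 0, so 11 is a root.
Dividing by (r - 11) leaves r^2 + r - 110.
The quadratic factors as (r + 11)·(r - 10).
Eigenvalues: -11, 10, 11.

-11, 10, 11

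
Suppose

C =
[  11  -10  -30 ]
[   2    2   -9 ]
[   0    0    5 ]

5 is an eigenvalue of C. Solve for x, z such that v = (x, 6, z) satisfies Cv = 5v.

We need (C - 5I)v = 0.
C - 5I = [[6, -10, -30], [2, -3, -9], [0, 0, 0]].
Row 1: (6)·x + (-10)·6 + (-30)·z = 0
Row 2: (2)·x + (-3)·6 + (-9)·z = 0
Row 3: (0)·x + (0)·6 + (0)·z = 0
Solving gives x = 0, z = -2.
Check: C·(0, 6, -2) = (0, 30, -10) = 5·(0, 6, -2).

0, -2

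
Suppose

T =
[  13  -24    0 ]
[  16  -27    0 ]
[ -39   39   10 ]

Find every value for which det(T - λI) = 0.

-11, -3, 10

Set up det(tI - T) = 0.
Expanding along the first row, p(t) = t^3 + 4t^2 - 107t - 330.
Try t = 10: p(10) = 0, so 10 is a root.
Dividing by (t - 10) leaves t^2 + 14t + 33.
The quadratic factors as (t + 11)·(t + 3).
Eigenvalues: -11, -3, 10.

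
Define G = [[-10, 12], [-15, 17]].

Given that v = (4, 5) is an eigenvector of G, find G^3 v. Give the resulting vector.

First find the eigenvalue: Gv = (20, 25) = 5·(4, 5), so λ = 5.
Then G^3 v = λ^3·v = 5^3·(4, 5) = 125·(4, 5) = (500, 625).

(500, 625)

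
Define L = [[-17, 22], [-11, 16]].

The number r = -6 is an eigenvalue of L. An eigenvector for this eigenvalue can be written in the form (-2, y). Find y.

We need (L + 6I)v = 0.
L + 6I = [[-11, 22], [-11, 22]].
Row 1: (-11)·-2 + (22)·y = 0
Row 2: (-11)·-2 + (22)·y = 0
Solving gives y = -1.
Check: L·(-2, -1) = (12, 6) = -6·(-2, -1).

-1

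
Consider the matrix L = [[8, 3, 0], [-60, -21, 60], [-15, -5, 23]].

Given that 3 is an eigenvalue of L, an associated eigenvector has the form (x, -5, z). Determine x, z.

We need (L - 3I)v = 0.
L - 3I = [[5, 3, 0], [-60, -24, 60], [-15, -5, 20]].
Row 1: (5)·x + (3)·-5 + (0)·z = 0
Row 2: (-60)·x + (-24)·-5 + (60)·z = 0
Row 3: (-15)·x + (-5)·-5 + (20)·z = 0
Solving gives x = 3, z = 1.
Check: L·(3, -5, 1) = (9, -15, 3) = 3·(3, -5, 1).

3, 1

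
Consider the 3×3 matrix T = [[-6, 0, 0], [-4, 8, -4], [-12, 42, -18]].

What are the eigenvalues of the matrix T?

Set up det(lambda·I - T) = 0.
Cofactor expansion gives p(lambda) = lambda^3 + 16·lambda^2 + 84·lambda + 144.
Rational-root test: lambda = -4 gives p(-4) = 0.
Dividing by (lambda + 4) leaves lambda^2 + 12·lambda + 36.
The quadratic factor is (lambda + 6)^2.
Eigenvalues: -6, -6, -4.

-6, -6, -4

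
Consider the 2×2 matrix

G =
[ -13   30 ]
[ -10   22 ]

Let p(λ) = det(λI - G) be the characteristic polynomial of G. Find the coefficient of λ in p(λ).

-9

The coefficient of λ of det(λI - G) is −trace(G).
trace(G) = (-13) + (22) = 9, so the coefficient is -9.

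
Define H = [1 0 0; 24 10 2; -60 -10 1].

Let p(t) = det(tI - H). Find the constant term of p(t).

p(t) = t^3 - 12t^2 + 41t - 30.
The constant term is -30.

-30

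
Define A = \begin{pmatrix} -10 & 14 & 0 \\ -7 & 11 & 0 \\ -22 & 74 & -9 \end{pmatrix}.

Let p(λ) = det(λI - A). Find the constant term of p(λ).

-108

p(λ) = λ^3 + 8λ^2 - 21λ - 108.
The constant term is -108.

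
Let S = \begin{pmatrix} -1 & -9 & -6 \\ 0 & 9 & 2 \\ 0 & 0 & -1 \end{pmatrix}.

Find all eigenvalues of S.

-1, -1, 9

S is upper triangular, so its eigenvalues are the diagonal entries.
Diagonal: -1, 9, -1.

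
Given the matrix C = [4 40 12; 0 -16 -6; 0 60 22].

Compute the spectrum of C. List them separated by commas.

2, 4, 4

Set up det(tI - C) = 0.
Cofactor expansion gives p(t) = t^3 - 10t^2 + 32t - 32.
Since p(2) = 0, t = 2 is a root.
Dividing by (t - 2) leaves t^2 - 8t + 16.
The quadratic factor is (t - 4)^2.
Eigenvalues: 2, 4, 4.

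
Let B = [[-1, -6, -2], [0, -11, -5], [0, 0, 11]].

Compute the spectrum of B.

-11, -1, 11

B is upper triangular, so its eigenvalues are the diagonal entries.
Diagonal: -1, -11, 11.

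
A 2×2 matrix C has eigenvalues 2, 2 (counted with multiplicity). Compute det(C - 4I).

If C has eigenvalues 2, 2, then C - 4I has eigenvalues -2, -2.
det(C - 4I) = (-2) · (-2) = 4.

4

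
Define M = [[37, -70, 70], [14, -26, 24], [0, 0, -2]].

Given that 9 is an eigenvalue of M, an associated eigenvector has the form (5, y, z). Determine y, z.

2, 0

We need (M - 9I)v = 0.
M - 9I = [[28, -70, 70], [14, -35, 24], [0, 0, -11]].
Row 1: (28)·5 + (-70)·y + (70)·z = 0
Row 2: (14)·5 + (-35)·y + (24)·z = 0
Row 3: (0)·5 + (0)·y + (-11)·z = 0
Solving gives y = 2, z = 0.
Check: M·(5, 2, 0) = (45, 18, 0) = 9·(5, 2, 0).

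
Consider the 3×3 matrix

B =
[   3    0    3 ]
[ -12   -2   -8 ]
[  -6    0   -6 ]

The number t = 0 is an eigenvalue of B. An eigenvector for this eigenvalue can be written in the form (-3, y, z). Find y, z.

6, 3

We need (B)v = 0.
B = [[3, 0, 3], [-12, -2, -8], [-6, 0, -6]].
Row 1: (3)·-3 + (0)·y + (3)·z = 0
Row 2: (-12)·-3 + (-2)·y + (-8)·z = 0
Row 3: (-6)·-3 + (0)·y + (-6)·z = 0
Solving gives y = 6, z = 3.
Check: B·(-3, 6, 3) = (0, 0, 0) = 0·(-3, 6, 3).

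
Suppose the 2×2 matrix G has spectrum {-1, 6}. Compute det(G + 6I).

60

If G has eigenvalues -1, 6, then G + 6I has eigenvalues 5, 12.
det(G + 6I) = (5) · (12) = 60.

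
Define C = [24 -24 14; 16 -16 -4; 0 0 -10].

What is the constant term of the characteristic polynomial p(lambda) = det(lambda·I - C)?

0

p(0) = det(0·I − C) = det(−C) = (−1)^3·det(C).
det(C) = 0, so p(0) = 0.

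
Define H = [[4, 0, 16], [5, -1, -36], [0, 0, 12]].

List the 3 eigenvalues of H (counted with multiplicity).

Compute the characteristic polynomial p(λ) = det(λI - H).
Cofactor expansion gives p(λ) = λ^3 - 15λ^2 + 32λ + 48.
Rational-root test: λ = 12 gives p(12) = 0.
Factor out (λ - 12): p(λ) = (λ - 12)·(λ^2 - 3λ - 4).
The quadratic factors as (λ + 1)·(λ - 4).
Eigenvalues: -1, 4, 12.

-1, 4, 12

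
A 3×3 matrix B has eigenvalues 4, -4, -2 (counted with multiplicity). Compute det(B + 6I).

If B has eigenvalues 4, -4, -2, then B + 6I has eigenvalues 10, 2, 4.
det(B + 6I) = (10) · (2) · (4) = 80.

80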